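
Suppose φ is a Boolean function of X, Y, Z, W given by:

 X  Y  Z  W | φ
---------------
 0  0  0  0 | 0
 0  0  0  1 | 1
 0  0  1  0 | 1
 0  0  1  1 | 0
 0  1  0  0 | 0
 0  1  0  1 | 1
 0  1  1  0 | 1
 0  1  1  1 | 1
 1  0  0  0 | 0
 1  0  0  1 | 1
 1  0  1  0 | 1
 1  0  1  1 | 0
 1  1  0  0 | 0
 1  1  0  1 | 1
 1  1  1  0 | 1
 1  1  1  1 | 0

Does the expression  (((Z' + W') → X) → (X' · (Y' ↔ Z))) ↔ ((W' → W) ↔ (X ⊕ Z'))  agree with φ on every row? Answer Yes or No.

Evaluate (((Z' + W') → X) → (X' · (Y' ↔ Z))) ↔ ((W' → W) ↔ (X ⊕ Z')) on each row and compare to φ:
  X=0, Y=0, Z=0, W=0: formula gives 0, φ = 0 ✓
  X=0, Y=0, Z=0, W=1: formula gives 1, φ = 1 ✓
  X=0, Y=0, Z=1, W=0: formula gives 1, φ = 1 ✓
  X=0, Y=0, Z=1, W=1: formula gives 0, φ = 0 ✓
  …and likewise for the remaining 12 rows.
Every row agrees, so the formula is equivalent.

Yes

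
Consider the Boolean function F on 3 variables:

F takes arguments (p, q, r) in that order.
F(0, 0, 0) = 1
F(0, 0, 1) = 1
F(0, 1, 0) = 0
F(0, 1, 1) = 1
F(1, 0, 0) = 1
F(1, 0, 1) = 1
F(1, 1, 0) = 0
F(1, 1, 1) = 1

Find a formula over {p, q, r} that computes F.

F is 0 on only 2 rows — (0,1,0), (1,1,0). Writing each as a minterm (¬p·q·¬r, p·q·¬r) and OR-ing them characterizes exactly where F=0, so F is the negation of that disjunction.

F(p, q, r) = ¬(((¬p ∧ q) ∧ ¬r) ∨ ((p ∧ q) ∧ ¬r))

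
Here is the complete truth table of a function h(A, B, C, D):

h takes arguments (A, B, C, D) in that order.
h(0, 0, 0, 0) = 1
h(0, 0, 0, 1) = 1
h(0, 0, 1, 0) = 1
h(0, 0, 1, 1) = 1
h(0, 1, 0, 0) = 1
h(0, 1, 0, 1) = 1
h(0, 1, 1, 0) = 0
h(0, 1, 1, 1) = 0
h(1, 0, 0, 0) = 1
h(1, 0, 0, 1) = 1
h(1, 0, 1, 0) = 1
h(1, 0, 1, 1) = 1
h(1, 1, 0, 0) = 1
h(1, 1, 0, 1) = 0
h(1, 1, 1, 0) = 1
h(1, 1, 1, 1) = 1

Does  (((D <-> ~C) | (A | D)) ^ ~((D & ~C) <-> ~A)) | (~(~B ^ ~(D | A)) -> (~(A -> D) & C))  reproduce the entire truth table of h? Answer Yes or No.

Check the formula against h row by row:
  A=0, B=0, C=0, D=0: formula gives 1, h = 1 ✓
  A=0, B=0, C=0, D=1: formula gives 1, h = 1 ✓
  A=0, B=0, C=1, D=0: formula gives 0, but h = 1 ✗
Row (0,0,1,0) is a counterexample, so the formula is not equivalent to h.

No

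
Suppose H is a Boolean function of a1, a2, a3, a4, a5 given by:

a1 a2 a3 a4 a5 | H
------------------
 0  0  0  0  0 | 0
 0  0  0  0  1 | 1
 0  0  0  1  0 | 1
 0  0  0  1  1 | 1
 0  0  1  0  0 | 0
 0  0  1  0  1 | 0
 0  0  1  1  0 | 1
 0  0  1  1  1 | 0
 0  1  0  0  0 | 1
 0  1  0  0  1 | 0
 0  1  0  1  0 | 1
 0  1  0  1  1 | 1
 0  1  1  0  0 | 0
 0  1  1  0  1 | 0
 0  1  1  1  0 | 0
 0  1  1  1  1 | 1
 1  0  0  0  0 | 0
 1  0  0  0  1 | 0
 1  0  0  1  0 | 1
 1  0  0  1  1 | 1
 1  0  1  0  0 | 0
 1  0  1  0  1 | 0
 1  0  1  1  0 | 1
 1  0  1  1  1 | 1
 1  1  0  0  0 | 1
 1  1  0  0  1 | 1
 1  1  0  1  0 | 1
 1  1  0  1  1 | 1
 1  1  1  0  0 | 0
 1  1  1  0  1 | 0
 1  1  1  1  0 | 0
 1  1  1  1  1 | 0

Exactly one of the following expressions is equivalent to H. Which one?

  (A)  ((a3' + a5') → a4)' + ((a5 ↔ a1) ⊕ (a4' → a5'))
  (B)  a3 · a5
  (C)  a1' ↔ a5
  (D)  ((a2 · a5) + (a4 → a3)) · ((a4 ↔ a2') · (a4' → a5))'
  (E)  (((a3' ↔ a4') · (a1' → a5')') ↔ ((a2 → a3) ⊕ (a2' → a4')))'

(A) disagrees with H on (0,0,0,0,0) (formula → 1, table → 0); rule it out.
(B) disagrees with H on (0,0,0,0,1) (formula → 0, table → 1); rule it out.
(C) disagrees with H on (0,0,0,1,0) (formula → 0, table → 1); rule it out.
(D) disagrees with H on (0,0,0,0,0) (formula → 1, table → 0); rule it out.
(E) is the remaining candidate, and it agrees with H on all 32 inputs.

E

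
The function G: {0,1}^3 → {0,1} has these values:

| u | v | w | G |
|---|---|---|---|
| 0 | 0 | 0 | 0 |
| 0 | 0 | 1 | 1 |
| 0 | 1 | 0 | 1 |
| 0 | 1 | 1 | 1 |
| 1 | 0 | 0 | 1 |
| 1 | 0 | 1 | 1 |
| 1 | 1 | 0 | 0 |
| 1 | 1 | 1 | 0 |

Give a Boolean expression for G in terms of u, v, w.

G(u, v, w) = ((((u' · v') · w') + ((u · v) · w')) + ((u · v) · w))'

G is 0 on only 3 rows — (0,0,0), (1,1,0), (1,1,1). Writing each as a minterm (¬u·¬v·¬w, u·v·¬w, u·v·w) and OR-ing them characterizes exactly where G=0, so G is the negation of that disjunction.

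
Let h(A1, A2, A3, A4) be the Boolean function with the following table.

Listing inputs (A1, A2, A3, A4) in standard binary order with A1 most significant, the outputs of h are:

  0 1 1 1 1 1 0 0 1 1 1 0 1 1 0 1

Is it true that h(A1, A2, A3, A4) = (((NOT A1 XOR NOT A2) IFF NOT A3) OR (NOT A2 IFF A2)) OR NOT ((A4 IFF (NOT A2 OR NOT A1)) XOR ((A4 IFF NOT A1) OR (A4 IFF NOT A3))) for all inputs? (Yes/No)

No

Check the formula against h row by row:
  A1=0, A2=0, A3=0, A4=0: formula gives 1, but h = 0 ✗
Row (0,0,0,0) is a counterexample, so the formula is not equivalent to h.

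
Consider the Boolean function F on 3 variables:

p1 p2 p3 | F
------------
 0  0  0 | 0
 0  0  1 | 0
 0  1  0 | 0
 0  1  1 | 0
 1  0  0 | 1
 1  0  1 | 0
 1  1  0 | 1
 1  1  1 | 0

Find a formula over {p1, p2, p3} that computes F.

F=1 on 2 inputs: (1,0,0), (1,1,0). Reading each as a conjunction of literals (p1·¬p2·¬p3, p1·p2·¬p3) and taking the OR gives the canonical DNF.

F(p1, p2, p3) = ((p1 ∧ ¬p2) ∧ ¬p3) ∨ ((p1 ∧ p2) ∧ ¬p3)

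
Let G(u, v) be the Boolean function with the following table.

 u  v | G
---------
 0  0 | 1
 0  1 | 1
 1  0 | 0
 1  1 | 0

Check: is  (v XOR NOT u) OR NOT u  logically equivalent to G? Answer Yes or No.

Check the formula against G row by row:
  u=0, v=0: formula gives 1, G = 1 ✓
  u=0, v=1: formula gives 1, G = 1 ✓
  u=1, v=0: formula gives 0, G = 0 ✓
  u=1, v=1: formula gives 1, but G = 0 ✗
Row (1,1) is a counterexample, so the formula is not equivalent to G.

No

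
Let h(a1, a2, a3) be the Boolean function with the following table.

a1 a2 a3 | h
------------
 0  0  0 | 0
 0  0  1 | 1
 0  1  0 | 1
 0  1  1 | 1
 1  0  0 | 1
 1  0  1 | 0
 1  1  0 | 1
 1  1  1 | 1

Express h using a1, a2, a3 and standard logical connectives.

h(a1, a2, a3) = ¬(((¬a1 ∧ ¬a2) ∧ ¬a3) ∨ ((a1 ∧ ¬a2) ∧ a3))

There are just 2 zero rows: (0,0,0), (1,0,1). Their minterms are ¬a1·¬a2·¬a3, a1·¬a2·a3; the OR of those covers precisely the 0-outputs, and negating it yields h.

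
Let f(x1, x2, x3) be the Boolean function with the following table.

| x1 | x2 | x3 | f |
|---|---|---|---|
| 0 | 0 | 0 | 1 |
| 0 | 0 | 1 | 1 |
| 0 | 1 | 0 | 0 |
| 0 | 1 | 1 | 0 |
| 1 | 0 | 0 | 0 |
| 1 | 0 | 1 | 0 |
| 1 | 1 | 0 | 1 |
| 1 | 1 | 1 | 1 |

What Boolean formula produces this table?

f=1 on 4 inputs: (0,0,0), (0,0,1), (1,1,0), (1,1,1). Reading each as a conjunction of literals (¬x1·¬x2·¬x3, ¬x1·¬x2·x3, x1·x2·¬x3, x1·x2·x3) and taking the OR gives the canonical DNF.

f(x1, x2, x3) = ((((NOT x1 AND NOT x2) AND NOT x3) OR ((NOT x1 AND NOT x2) AND x3)) OR ((x1 AND x2) AND NOT x3)) OR ((x1 AND x2) AND x3)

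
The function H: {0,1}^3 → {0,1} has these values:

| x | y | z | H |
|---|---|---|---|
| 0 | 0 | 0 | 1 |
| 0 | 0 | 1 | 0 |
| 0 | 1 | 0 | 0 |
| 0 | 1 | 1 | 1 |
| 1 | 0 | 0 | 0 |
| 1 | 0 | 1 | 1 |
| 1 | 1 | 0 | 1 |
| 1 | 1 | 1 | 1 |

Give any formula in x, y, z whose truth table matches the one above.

There are just 3 zero rows: (0,0,1), (0,1,0), (1,0,0). Their minterms are ¬x·¬y·z, ¬x·y·¬z, x·¬y·¬z; the OR of those covers precisely the 0-outputs, and negating it yields H.

H(x, y, z) = ((((x' · y') · z) + ((x' · y) · z')) + ((x · y') · z'))'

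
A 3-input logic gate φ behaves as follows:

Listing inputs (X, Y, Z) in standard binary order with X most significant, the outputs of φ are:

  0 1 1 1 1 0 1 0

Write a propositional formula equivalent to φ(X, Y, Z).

φ is 0 on only 3 rows — (0,0,0), (1,0,1), (1,1,1). Writing each as a minterm (¬X·¬Y·¬Z, X·¬Y·Z, X·Y·Z) and OR-ing them characterizes exactly where φ=0, so φ is the negation of that disjunction.

φ(X, Y, Z) = NOT ((((NOT X AND NOT Y) AND NOT Z) OR ((X AND NOT Y) AND Z)) OR ((X AND Y) AND Z))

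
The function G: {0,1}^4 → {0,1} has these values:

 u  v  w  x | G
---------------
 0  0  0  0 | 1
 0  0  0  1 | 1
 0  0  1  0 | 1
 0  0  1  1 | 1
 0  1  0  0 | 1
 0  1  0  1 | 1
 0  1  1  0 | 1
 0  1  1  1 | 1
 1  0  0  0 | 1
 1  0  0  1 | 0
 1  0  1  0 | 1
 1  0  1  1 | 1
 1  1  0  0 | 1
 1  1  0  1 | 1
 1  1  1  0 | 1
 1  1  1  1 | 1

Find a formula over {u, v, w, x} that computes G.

G(u, v, w, x) = (((u · v') · w') · x)'

Only row (1,0,0,1) gives 0. So G is 1 everywhere except there — the complement of the minterm u·¬v·¬w·x.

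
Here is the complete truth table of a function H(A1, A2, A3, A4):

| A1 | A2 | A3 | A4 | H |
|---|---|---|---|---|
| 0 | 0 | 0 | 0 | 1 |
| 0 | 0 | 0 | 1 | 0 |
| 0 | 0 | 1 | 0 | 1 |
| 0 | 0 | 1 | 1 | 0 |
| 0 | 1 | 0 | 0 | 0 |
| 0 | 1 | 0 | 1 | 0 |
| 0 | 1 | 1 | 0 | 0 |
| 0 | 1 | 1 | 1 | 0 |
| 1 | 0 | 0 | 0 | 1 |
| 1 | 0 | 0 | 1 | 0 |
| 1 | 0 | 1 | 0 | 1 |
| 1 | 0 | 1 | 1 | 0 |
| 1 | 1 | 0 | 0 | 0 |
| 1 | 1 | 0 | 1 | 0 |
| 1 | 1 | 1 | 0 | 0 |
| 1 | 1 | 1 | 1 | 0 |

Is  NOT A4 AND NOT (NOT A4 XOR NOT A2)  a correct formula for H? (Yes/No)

Yes

Evaluate NOT A4 AND NOT (NOT A4 XOR NOT A2) on each row and compare to H:
  A1=0, A2=0, A3=0, A4=0: formula gives 1, H = 1 ✓
  A1=0, A2=0, A3=0, A4=1: formula gives 0, H = 0 ✓
  A1=0, A2=0, A3=1, A4=0: formula gives 1, H = 1 ✓
  A1=0, A2=0, A3=1, A4=1: formula gives 0, H = 0 ✓
  …and likewise for the remaining 12 rows.
Every row agrees, so the formula is equivalent.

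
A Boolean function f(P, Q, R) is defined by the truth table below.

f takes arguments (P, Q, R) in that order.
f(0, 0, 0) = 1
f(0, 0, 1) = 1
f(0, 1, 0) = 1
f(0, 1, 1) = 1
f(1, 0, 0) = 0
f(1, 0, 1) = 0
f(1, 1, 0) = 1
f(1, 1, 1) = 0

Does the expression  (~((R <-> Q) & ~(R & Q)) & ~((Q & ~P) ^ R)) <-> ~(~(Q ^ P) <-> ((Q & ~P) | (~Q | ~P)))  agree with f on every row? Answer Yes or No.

Evaluate (~((R <-> Q) & ~(R & Q)) & ~((Q & ~P) ^ R)) <-> ~(~(Q ^ P) <-> ((Q & ~P) | (~Q | ~P))) on each row and compare to f:
  P=0, Q=0, R=0: formula gives 1, f = 1 ✓
  P=0, Q=0, R=1: formula gives 1, f = 1 ✓
  P=0, Q=1, R=0: formula gives 0, but f = 1 ✗
A single disagreement suffices: at (0,1,0) they differ, so the formula does not compute f.

No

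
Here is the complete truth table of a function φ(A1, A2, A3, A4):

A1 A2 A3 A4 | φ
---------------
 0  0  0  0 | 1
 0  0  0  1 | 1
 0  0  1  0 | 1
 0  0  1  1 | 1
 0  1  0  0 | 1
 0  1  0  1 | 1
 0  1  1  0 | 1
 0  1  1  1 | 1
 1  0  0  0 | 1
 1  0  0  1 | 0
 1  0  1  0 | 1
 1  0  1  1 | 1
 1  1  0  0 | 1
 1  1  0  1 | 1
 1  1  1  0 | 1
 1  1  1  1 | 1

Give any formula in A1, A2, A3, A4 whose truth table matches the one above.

φ(A1, A2, A3, A4) = not (((A1 and not A2) and not A3) and A4)

φ is 0 on exactly one input, (1,0,0,1), whose minterm is A1·¬A2·¬A3·A4. So φ is the negation of that single conjunction.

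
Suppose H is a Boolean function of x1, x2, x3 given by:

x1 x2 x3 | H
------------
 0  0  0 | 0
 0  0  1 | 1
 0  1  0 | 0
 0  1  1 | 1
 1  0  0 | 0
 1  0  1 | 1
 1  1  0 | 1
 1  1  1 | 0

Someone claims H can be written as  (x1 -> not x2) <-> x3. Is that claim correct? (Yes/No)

Evaluate (x1 -> not x2) <-> x3 on each row and compare to H:
  x1=0, x2=0, x3=0: formula gives 0, H = 0 ✓
  x1=0, x2=0, x3=1: formula gives 1, H = 1 ✓
  x1=0, x2=1, x3=0: formula gives 0, H = 0 ✓
  x1=0, x2=1, x3=1: formula gives 1, H = 1 ✓
  x1=1, x2=0, x3=0: formula gives 0, H = 0 ✓
  …and likewise for the remaining 3 rows.
No disagreement on any input; they are logically equivalent.

Yes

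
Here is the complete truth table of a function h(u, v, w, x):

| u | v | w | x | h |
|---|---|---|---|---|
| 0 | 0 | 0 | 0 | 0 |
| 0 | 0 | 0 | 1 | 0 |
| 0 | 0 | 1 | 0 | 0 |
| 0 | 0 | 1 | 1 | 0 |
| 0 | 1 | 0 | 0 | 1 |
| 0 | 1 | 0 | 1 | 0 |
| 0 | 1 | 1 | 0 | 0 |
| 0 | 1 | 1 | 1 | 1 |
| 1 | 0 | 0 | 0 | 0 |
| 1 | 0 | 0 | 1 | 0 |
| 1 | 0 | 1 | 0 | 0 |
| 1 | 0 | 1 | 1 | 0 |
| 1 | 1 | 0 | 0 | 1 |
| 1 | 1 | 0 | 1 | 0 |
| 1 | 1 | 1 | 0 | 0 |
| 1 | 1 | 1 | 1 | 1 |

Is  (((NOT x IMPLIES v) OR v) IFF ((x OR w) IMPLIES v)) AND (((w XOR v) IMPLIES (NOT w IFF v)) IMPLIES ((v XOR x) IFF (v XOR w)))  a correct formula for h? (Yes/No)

Check the formula against h row by row:
  u=0, v=0, w=0, x=0: formula gives 0, h = 0 ✓
  u=0, v=0, w=0, x=1: formula gives 0, h = 0 ✓
  u=0, v=0, w=1, x=0: formula gives 0, h = 0 ✓
  u=0, v=0, w=1, x=1: formula gives 0, h = 0 ✓
  … (the remaining 12 rows also agree.)
All 16 rows match — the expression computes h exactly.

Yes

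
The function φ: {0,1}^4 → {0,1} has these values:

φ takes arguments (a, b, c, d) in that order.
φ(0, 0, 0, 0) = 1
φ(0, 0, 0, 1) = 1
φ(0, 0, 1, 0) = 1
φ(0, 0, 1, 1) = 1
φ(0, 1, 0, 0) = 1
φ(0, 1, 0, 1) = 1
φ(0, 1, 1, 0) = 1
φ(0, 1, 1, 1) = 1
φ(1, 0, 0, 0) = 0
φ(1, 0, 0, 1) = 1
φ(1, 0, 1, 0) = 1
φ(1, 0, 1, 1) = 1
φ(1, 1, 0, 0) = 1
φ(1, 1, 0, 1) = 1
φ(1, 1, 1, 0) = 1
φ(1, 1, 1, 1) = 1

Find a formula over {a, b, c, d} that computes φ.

Only row (1,0,0,0) gives 0. So φ is 1 everywhere except there — the complement of the minterm a·¬b·¬c·¬d.

φ(a, b, c, d) = ¬(((a ∧ ¬b) ∧ ¬c) ∧ ¬d)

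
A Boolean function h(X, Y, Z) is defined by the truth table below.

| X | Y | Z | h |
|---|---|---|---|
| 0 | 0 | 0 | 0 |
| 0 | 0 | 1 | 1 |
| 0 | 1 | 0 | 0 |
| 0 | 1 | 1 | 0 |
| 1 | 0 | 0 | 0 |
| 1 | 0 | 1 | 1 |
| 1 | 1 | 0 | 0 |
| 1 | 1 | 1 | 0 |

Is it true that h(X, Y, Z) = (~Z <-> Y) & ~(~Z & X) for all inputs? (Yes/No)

Evaluate (~Z <-> Y) & ~(~Z & X) on each row and compare to h:
  X=0, Y=0, Z=0: formula gives 0, h = 0 ✓
  X=0, Y=0, Z=1: formula gives 1, h = 1 ✓
  X=0, Y=1, Z=0: formula gives 1, but h = 0 ✗
Since they disagree at (0,1,0), the expression is not a correct formula for h.

No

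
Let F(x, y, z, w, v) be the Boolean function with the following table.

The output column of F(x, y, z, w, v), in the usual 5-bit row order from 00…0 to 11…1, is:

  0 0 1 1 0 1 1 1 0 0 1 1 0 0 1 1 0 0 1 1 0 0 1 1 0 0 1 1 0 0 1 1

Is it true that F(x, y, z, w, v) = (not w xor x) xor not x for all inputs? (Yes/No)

Test each input against both F and the formula:
  x=0, y=0, z=0, w=0, v=0: formula gives 0, F = 0 ✓
  x=0, y=0, z=0, w=0, v=1: formula gives 0, F = 0 ✓
  x=0, y=0, z=0, w=1, v=0: formula gives 1, F = 1 ✓
  x=0, y=0, z=0, w=1, v=1: formula gives 1, F = 1 ✓
  …
  x=0, y=0, z=1, w=0, v=1: formula gives 0, but F = 1 ✗
Since they disagree at (0,0,1,0,1), the expression is not a correct formula for F.

No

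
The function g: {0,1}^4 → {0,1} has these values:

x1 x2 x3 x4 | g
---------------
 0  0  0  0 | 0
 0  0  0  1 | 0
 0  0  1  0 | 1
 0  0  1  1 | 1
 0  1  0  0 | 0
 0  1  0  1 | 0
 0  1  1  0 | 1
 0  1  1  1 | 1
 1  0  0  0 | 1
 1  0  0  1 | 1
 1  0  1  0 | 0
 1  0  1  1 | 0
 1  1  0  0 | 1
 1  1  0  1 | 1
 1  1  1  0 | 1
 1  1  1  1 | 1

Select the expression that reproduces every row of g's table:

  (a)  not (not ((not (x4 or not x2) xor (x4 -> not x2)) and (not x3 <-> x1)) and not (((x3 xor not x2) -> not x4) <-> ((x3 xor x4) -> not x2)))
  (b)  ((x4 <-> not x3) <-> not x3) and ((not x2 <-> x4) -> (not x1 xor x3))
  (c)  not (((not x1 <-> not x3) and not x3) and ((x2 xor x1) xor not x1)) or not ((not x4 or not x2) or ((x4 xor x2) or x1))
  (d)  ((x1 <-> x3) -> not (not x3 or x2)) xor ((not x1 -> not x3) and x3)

d

(a) fails at (0,0,0,0): the formula yields 1, g is 0.
(b) fails at (0,0,0,1): the formula yields 1, g is 0.
(c) fails at (0,1,0,0): the formula yields 1, g is 0.
That leaves (d). Evaluating it on every row reproduces the table of g exactly.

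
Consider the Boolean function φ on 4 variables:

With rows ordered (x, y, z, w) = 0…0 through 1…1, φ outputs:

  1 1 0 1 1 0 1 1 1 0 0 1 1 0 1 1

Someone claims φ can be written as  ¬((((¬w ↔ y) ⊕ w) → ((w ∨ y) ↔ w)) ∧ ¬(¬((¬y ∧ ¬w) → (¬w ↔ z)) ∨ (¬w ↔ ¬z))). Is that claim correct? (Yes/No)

Check the formula against φ row by row:
  x=0, y=0, z=0, w=0: formula gives 1, φ = 1 ✓
  x=0, y=0, z=0, w=1: formula gives 0, but φ = 1 ✗
A single disagreement suffices: at (0,0,0,1) they differ, so the formula does not compute φ.

No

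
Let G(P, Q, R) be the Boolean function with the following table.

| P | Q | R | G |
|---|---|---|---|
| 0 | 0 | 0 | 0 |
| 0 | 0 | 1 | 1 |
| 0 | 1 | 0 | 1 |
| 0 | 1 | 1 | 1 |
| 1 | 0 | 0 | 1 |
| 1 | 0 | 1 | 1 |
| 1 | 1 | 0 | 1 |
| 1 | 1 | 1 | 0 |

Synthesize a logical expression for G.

G(P, Q, R) = (((P' · Q') · R') + ((P · Q) · R))'

G is 0 on only 2 rows — (0,0,0), (1,1,1). Writing each as a minterm (¬P·¬Q·¬R, P·Q·R) and OR-ing them characterizes exactly where G=0, so G is the negation of that disjunction.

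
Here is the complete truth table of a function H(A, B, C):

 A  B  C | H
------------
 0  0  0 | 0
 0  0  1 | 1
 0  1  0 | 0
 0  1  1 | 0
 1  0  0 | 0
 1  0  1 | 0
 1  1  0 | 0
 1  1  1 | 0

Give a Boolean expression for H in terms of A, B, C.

H(A, B, C) = (A' · B') · C

Only row (0,0,1) gives 1. That row's minterm ¬A·¬B·C is H directly.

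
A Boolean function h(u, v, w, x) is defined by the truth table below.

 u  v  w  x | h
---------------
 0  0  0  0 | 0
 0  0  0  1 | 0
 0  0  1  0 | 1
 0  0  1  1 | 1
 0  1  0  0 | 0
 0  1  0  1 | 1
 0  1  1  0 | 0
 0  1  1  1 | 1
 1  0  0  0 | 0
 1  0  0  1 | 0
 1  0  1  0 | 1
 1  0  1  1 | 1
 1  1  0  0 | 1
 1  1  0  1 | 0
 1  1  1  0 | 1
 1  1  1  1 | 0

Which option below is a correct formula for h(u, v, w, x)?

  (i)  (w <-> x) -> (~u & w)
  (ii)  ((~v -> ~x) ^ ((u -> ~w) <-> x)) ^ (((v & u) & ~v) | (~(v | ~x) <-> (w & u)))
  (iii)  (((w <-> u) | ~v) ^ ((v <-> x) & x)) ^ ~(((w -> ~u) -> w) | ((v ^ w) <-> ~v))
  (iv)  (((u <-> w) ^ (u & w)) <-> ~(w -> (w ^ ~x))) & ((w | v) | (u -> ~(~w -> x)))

(i) disagrees with h on (0,0,0,1) (formula → 1, table → 0); rule it out.
(ii) disagrees with h on (0,0,0,1) (formula → 1, table → 0); rule it out.
(iv) disagrees with h on (0,0,1,0) (formula → 0, table → 1); rule it out.
Only (iii) survives; checking it on all 16 rows confirms it matches h.

iii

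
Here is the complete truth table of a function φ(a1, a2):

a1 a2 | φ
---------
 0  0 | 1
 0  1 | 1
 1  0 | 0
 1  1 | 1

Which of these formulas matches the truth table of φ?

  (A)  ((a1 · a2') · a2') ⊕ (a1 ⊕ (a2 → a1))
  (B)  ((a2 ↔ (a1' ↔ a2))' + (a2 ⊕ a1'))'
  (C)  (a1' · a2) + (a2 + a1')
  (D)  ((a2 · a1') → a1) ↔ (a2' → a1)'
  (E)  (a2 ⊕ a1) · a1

C

(A) disagrees with φ on (0,1) (formula → 0, table → 1); rule it out.
(B) disagrees with φ on (0,0) (formula → 0, table → 1); rule it out.
(D) disagrees with φ on (1,1) (formula → 0, table → 1); rule it out.
(E) disagrees with φ on (0,0) (formula → 0, table → 1); rule it out.
Only (C) survives; checking it on all 4 rows confirms it matches φ.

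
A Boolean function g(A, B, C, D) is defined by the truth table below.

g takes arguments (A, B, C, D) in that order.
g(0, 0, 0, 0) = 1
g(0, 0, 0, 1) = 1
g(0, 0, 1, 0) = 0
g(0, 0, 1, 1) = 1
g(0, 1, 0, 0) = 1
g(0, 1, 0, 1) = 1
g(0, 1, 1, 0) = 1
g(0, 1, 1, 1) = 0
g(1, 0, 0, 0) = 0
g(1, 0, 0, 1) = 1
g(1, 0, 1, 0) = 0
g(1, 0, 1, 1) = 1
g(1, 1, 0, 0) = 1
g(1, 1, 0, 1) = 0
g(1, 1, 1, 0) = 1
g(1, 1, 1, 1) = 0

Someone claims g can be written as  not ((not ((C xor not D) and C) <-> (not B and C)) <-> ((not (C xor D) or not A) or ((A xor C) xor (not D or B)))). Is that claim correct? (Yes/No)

Test each input against both g and the formula:
  A=0, B=0, C=0, D=0: formula gives 1, g = 1 ✓
  A=0, B=0, C=0, D=1: formula gives 1, g = 1 ✓
  A=0, B=0, C=1, D=0: formula gives 0, g = 0 ✓
  A=0, B=0, C=1, D=1: formula gives 1, g = 1 ✓
  …
  A=1, B=0, C=0, D=0: formula gives 1, but g = 0 ✗
Since they disagree at (1,0,0,0), the expression is not a correct formula for g.

No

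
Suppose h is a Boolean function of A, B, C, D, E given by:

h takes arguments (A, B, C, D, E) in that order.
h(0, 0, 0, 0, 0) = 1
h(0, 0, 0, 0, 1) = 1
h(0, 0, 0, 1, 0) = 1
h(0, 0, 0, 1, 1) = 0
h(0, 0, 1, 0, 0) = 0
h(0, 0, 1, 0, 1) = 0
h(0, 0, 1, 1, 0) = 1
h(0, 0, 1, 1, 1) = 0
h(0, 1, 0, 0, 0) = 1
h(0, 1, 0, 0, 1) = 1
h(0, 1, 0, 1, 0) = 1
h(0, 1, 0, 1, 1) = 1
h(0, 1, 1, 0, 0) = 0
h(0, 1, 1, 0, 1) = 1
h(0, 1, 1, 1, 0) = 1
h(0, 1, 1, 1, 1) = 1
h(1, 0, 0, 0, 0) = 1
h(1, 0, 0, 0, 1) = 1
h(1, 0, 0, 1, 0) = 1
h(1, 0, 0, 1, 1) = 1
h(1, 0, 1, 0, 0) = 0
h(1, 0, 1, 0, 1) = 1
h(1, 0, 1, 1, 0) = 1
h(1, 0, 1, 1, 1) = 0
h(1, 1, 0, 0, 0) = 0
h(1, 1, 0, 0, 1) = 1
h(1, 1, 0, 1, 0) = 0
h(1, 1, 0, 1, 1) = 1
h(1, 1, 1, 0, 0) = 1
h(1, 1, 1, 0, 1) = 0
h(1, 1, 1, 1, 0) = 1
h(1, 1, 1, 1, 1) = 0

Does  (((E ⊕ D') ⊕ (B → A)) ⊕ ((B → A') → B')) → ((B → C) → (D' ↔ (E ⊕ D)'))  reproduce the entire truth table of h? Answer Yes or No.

No

Evaluate (((E ⊕ D') ⊕ (B → A)) ⊕ ((B → A') → B')) → ((B → C) → (D' ↔ (E ⊕ D)')) on each row and compare to h:
  A=0, B=0, C=0, D=0, E=0: formula gives 1, h = 1 ✓
  A=0, B=0, C=0, D=0, E=1: formula gives 1, h = 1 ✓
  A=0, B=0, C=0, D=1, E=0: formula gives 1, h = 1 ✓
  A=0, B=0, C=0, D=1, E=1: formula gives 0, h = 0 ✓
  A=0, B=0, C=1, D=0, E=0: formula gives 1, but h = 0 ✗
Row (0,0,1,0,0) is a counterexample, so the formula is not equivalent to h.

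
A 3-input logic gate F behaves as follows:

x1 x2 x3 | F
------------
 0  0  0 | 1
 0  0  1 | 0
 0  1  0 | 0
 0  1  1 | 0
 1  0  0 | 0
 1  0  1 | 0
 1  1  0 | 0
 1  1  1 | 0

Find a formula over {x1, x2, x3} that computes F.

F(x1, x2, x3) = not ((x1 or x2) or x3)

The output is 1 only when every input is 0 — NOR of all inputs.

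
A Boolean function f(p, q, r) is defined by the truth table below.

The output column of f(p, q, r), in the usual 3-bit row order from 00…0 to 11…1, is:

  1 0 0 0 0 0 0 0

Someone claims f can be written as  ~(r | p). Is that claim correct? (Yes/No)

No

Check the formula against f row by row:
  p=0, q=0, r=0: formula gives 1, f = 1 ✓
  p=0, q=0, r=1: formula gives 0, f = 0 ✓
  p=0, q=1, r=0: formula gives 1, but f = 0 ✗
Row (0,1,0) is a counterexample, so the formula is not equivalent to f.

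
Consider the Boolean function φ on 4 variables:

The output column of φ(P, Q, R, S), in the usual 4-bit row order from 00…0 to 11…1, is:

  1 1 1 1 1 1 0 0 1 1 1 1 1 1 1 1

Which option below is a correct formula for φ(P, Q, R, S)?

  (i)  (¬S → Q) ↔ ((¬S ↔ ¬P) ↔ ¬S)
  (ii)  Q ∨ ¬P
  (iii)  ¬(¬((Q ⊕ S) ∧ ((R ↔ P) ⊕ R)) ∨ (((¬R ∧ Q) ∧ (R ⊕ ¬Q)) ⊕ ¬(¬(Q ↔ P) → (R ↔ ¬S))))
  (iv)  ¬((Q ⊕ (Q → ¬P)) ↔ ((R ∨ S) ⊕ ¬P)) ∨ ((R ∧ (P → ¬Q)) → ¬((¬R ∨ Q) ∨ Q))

(i) disagrees with φ on (0,0,0,0) (formula → 0, table → 1); rule it out.
(ii) disagrees with φ on (0,1,1,0) (formula → 1, table → 0); rule it out.
(iii) disagrees with φ on (0,0,0,0) (formula → 0, table → 1); rule it out.
Only (iv) survives; checking it on all 16 rows confirms it matches φ.

iv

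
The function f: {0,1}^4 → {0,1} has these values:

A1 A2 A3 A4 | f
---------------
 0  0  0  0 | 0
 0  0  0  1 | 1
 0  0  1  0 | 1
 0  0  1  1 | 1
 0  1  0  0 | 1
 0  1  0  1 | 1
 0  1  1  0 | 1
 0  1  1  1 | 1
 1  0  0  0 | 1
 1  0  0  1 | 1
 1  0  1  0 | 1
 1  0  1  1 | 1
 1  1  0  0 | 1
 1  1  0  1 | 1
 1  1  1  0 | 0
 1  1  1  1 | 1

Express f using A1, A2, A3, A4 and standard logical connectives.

f(A1, A2, A3, A4) = ((((A1' · A2') · A3') · A4') + (((A1 · A2) · A3) · A4'))'

f is 0 on only 2 rows — (0,0,0,0), (1,1,1,0). Writing each as a minterm (¬A1·¬A2·¬A3·¬A4, A1·A2·A3·¬A4) and OR-ing them characterizes exactly where f=0, so f is the negation of that disjunction.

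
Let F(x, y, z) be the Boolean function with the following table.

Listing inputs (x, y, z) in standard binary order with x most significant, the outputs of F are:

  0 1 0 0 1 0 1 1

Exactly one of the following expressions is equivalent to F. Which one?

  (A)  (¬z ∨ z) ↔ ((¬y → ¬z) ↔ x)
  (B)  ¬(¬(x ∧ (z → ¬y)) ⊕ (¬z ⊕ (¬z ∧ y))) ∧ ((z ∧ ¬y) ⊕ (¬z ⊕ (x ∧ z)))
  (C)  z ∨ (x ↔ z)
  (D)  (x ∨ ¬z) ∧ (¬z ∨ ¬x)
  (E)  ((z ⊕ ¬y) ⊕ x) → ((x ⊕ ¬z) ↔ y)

(B) fails at (0,0,0): the formula yields 1, F is 0.
(C) fails at (0,0,0): the formula yields 1, F is 0.
(D) fails at (0,0,0): the formula yields 1, F is 0.
(E) fails at (0,1,0): the formula yields 1, F is 0.
That leaves (A). Evaluating it on every row reproduces the table of F exactly.

A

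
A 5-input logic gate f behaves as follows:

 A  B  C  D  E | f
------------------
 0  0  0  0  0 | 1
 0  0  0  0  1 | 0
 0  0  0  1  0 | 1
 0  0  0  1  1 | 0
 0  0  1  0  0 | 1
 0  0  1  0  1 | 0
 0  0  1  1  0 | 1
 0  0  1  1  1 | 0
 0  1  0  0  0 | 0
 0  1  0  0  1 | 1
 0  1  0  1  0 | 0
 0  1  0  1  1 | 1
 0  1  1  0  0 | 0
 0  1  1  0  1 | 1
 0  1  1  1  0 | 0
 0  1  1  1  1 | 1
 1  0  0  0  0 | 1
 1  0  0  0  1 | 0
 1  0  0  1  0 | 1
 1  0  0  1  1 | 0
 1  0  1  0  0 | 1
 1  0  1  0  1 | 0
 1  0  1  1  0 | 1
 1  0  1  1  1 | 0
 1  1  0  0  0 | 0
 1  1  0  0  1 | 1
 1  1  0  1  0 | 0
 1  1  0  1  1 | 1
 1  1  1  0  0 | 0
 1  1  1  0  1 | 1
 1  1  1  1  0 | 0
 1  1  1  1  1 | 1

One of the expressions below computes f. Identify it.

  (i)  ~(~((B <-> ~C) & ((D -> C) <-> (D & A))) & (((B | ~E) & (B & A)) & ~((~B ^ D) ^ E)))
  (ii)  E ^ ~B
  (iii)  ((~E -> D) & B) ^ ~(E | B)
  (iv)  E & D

(i) disagrees with f on (0,0,0,0,1) (formula → 1, table → 0); rule it out.
(iii) disagrees with f on (0,1,0,1,0) (formula → 1, table → 0); rule it out.
(iv) disagrees with f on (0,0,0,0,0) (formula → 0, table → 1); rule it out.
That leaves (ii). Evaluating it on every row reproduces the table of f exactly.

ii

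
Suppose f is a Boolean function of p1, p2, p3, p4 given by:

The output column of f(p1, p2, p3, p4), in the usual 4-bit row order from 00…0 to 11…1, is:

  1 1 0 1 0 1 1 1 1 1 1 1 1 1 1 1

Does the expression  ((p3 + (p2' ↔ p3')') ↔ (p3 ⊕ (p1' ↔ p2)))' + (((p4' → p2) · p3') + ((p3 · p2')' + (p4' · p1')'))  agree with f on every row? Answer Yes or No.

No

Evaluate ((p3 + (p2' ↔ p3')') ↔ (p3 ⊕ (p1' ↔ p2)))' + (((p4' → p2) · p3') + ((p3 · p2')' + (p4' · p1')')) on each row and compare to f:
  p1=0, p2=0, p3=0, p4=0: formula gives 1, f = 1 ✓
  p1=0, p2=0, p3=0, p4=1: formula gives 1, f = 1 ✓
  p1=0, p2=0, p3=1, p4=0: formula gives 0, f = 0 ✓
  p1=0, p2=0, p3=1, p4=1: formula gives 1, f = 1 ✓
  p1=0, p2=1, p3=0, p4=0: formula gives 1, but f = 0 ✗
Row (0,1,0,0) is a counterexample, so the formula is not equivalent to f.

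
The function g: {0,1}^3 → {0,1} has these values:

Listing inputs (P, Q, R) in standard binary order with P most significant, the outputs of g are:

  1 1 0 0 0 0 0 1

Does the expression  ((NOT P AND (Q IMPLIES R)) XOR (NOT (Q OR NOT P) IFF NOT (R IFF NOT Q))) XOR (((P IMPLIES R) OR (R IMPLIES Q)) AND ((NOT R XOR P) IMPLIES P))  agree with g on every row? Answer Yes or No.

Test each input against both g and the formula:
  P=0, Q=0, R=0: formula gives 1, g = 1 ✓
  P=0, Q=0, R=1: formula gives 1, g = 1 ✓
  P=0, Q=1, R=0: formula gives 1, but g = 0 ✗
Since they disagree at (0,1,0), the expression is not a correct formula for g.

No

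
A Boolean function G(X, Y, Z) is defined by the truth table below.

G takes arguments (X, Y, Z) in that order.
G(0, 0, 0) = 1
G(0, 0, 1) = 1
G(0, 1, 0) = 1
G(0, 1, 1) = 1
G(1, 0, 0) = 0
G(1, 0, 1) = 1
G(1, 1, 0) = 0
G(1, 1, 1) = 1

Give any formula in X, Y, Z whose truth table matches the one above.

G(X, Y, Z) = not (((X and not Y) and not Z) or ((X and Y) and not Z))

The 0-rows are (1,0,0), (1,1,0). Take each as a conjunction (X·¬Y·¬Z, X·Y·¬Z), form their disjunction, and complement — that gives a formula that is 1 everywhere G is.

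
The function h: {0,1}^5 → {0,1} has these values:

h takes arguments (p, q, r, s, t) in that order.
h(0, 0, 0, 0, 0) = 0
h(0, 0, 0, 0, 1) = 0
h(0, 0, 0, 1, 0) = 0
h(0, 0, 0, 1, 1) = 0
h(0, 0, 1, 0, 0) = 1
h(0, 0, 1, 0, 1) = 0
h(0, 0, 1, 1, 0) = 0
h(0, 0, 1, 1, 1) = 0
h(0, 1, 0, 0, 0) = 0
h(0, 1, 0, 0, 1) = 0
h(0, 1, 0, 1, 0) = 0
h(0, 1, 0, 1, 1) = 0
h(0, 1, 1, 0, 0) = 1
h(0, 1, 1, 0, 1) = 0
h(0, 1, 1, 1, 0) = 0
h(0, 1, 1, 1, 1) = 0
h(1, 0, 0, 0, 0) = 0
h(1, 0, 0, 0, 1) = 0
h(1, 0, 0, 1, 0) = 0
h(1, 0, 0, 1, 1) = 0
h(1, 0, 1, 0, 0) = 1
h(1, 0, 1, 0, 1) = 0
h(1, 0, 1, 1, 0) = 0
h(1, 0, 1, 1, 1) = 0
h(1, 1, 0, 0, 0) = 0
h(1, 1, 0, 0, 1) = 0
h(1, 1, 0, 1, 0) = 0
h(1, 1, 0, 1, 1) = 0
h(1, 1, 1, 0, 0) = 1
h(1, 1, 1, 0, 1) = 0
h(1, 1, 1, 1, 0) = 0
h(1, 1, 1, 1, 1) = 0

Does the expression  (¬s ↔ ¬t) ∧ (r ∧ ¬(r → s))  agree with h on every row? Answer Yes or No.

Evaluate (¬s ↔ ¬t) ∧ (r ∧ ¬(r → s)) on each row and compare to h:
  p=0, q=0, r=0, s=0, t=0: formula gives 0, h = 0 ✓
  p=0, q=0, r=0, s=0, t=1: formula gives 0, h = 0 ✓
  p=0, q=0, r=0, s=1, t=0: formula gives 0, h = 0 ✓
  p=0, q=0, r=0, s=1, t=1: formula gives 0, h = 0 ✓
  …and likewise for the remaining 28 rows.
All 32 rows match — the expression computes h exactly.

Yes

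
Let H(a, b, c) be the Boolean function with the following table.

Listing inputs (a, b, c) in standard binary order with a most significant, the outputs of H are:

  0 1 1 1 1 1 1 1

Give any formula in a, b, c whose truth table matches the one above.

The output is 1 whenever at least one input is 1 — the OR of all inputs.

H(a, b, c) = (a or b) or c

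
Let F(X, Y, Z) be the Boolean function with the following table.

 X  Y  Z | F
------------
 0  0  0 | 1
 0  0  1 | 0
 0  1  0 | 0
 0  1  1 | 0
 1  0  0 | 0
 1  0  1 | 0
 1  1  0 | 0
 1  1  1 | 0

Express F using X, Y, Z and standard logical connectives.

F(X, Y, Z) = ((X + Y) + Z)'

The output is 1 only when every input is 0 — NOR of all inputs.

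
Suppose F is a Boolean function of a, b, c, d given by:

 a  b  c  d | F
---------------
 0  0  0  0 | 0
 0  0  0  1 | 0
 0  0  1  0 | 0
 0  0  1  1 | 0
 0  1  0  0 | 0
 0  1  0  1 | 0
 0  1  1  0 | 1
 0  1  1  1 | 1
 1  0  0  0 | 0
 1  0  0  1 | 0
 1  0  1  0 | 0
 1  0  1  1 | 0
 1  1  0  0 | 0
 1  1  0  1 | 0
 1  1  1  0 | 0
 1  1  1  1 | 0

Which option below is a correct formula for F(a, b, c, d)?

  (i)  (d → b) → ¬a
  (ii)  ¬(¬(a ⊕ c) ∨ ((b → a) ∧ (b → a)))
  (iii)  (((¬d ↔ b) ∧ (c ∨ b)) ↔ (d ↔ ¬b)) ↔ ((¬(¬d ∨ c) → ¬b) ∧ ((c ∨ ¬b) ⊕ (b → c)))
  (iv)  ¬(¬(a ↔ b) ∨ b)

(i): at (0,0,0,0) it gives 1, but F = 0 — eliminated.
(iii): at (0,0,0,1) it gives 1, but F = 0 — eliminated.
(iv): at (0,0,0,0) it gives 1, but F = 0 — eliminated.
Only (ii) survives; checking it on all 16 rows confirms it matches F.

ii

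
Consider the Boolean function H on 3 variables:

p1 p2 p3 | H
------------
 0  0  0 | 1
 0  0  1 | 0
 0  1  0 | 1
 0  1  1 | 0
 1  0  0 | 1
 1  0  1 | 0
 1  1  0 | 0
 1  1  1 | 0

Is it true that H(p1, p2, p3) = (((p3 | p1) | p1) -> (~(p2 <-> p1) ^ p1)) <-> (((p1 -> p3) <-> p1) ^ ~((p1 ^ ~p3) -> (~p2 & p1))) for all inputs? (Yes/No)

No

Test each input against both H and the formula:
  p1=0, p2=0, p3=0: formula gives 1, H = 1 ✓
  p1=0, p2=0, p3=1: formula gives 1, but H = 0 ✗
A single disagreement suffices: at (0,0,1) they differ, so the formula does not compute H.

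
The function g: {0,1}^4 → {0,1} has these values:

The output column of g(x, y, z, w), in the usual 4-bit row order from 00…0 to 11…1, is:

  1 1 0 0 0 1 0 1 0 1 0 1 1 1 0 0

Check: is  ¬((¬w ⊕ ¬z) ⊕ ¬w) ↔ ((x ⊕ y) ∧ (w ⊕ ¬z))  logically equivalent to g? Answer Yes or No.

Check the formula against g row by row:
  x=0, y=0, z=0, w=0: formula gives 1, g = 1 ✓
  x=0, y=0, z=0, w=1: formula gives 1, g = 1 ✓
  x=0, y=0, z=1, w=0: formula gives 0, g = 0 ✓
  x=0, y=0, z=1, w=1: formula gives 0, g = 0 ✓
  … (the remaining 12 rows also agree.)
All 16 rows match — the expression computes g exactly.

Yes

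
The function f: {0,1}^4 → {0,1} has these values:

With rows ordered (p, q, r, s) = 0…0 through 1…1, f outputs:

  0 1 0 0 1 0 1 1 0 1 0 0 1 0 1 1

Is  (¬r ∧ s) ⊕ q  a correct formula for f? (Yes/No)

Yes

Evaluate (¬r ∧ s) ⊕ q on each row and compare to f:
  p=0, q=0, r=0, s=0: formula gives 0, f = 0 ✓
  p=0, q=0, r=0, s=1: formula gives 1, f = 1 ✓
  p=0, q=0, r=1, s=0: formula gives 0, f = 0 ✓
  p=0, q=0, r=1, s=1: formula gives 0, f = 0 ✓
  … (the remaining 12 rows also agree.)
Every row agrees, so the formula is equivalent.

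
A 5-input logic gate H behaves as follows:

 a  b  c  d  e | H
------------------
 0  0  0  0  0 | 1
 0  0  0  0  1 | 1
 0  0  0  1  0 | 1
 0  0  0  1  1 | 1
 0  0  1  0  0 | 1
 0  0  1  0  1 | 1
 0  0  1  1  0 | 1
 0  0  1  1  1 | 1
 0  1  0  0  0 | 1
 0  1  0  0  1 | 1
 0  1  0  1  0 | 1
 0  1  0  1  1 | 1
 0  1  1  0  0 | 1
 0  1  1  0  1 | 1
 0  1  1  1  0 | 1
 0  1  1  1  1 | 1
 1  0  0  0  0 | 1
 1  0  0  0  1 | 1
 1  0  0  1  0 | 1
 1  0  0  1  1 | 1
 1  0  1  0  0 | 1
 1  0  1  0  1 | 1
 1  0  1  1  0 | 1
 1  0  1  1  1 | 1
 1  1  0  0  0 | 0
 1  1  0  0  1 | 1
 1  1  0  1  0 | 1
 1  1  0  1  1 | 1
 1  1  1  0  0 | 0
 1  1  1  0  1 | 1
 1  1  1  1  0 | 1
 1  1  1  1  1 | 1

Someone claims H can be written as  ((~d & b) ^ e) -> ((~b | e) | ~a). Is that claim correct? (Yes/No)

Evaluate ((~d & b) ^ e) -> ((~b | e) | ~a) on each row and compare to H:
  a=0, b=0, c=0, d=0, e=0: formula gives 1, H = 1 ✓
  a=0, b=0, c=0, d=0, e=1: formula gives 1, H = 1 ✓
  a=0, b=0, c=0, d=1, e=0: formula gives 1, H = 1 ✓
  a=0, b=0, c=0, d=1, e=1: formula gives 1, H = 1 ✓
  … (the remaining 28 rows also agree.)
All 32 rows match — the expression computes H exactly.

Yes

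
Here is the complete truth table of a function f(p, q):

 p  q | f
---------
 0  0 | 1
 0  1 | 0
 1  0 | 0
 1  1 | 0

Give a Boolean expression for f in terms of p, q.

f(p, q) = ~p & ~q

f is 1 on exactly one input, (0,0), whose minterm is ¬p·¬q. So f is just that conjunction.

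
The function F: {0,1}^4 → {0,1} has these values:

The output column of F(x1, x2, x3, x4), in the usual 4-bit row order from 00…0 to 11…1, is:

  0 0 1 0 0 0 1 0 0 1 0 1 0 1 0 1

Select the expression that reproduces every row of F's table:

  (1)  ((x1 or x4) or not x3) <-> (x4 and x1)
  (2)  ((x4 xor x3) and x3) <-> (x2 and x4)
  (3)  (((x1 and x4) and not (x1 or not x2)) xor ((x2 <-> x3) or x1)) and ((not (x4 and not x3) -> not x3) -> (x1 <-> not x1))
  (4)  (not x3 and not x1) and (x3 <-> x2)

(2): at (0,0,0,0) it gives 1, but F = 0 — eliminated.
(3): at (0,0,1,0) it gives 0, but F = 1 — eliminated.
(4): at (0,0,0,0) it gives 1, but F = 0 — eliminated.
That leaves (1). Evaluating it on every row reproduces the table of F exactly.

1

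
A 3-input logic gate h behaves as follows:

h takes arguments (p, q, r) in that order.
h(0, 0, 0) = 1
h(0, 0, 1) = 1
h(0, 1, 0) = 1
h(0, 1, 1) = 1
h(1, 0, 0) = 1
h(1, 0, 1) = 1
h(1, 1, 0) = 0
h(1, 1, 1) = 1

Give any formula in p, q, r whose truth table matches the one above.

h is 0 on exactly one input, (1,1,0), whose minterm is p·q·¬r. So h is the negation of that single conjunction.

h(p, q, r) = NOT ((p AND q) AND NOT r)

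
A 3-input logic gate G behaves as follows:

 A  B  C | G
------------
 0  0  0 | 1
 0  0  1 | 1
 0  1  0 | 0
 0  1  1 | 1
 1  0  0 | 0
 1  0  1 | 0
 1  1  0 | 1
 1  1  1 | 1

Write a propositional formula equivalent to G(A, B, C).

The 0-rows are (0,1,0), (1,0,0), (1,0,1). Take each as a conjunction (¬A·B·¬C, A·¬B·¬C, A·¬B·C), form their disjunction, and complement — that gives a formula that is 1 everywhere G is.

G(A, B, C) = ¬((((¬A ∧ B) ∧ ¬C) ∨ ((A ∧ ¬B) ∧ ¬C)) ∨ ((A ∧ ¬B) ∧ C))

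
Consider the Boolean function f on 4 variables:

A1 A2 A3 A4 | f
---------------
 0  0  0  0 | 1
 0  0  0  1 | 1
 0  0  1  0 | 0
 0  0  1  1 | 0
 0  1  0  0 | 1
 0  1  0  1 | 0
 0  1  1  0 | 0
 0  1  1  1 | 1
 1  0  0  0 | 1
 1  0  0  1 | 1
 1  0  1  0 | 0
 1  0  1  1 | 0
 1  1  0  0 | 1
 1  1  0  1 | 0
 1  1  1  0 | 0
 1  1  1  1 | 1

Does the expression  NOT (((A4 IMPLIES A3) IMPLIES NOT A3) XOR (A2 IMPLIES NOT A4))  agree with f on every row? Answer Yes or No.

Yes

Evaluate NOT (((A4 IMPLIES A3) IMPLIES NOT A3) XOR (A2 IMPLIES NOT A4)) on each row and compare to f:
  A1=0, A2=0, A3=0, A4=0: formula gives 1, f = 1 ✓
  A1=0, A2=0, A3=0, A4=1: formula gives 1, f = 1 ✓
  A1=0, A2=0, A3=1, A4=0: formula gives 0, f = 0 ✓
  A1=0, A2=0, A3=1, A4=1: formula gives 0, f = 0 ✓
  …and likewise for the remaining 12 rows.
Every row agrees, so the formula is equivalent.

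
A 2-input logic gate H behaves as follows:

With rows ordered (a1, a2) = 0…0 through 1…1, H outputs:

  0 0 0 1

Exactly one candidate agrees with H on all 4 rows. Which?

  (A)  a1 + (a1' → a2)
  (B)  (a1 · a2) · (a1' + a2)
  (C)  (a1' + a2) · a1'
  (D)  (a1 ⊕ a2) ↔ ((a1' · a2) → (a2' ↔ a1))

B

(A): at (0,1) it gives 1, but H = 0 — eliminated.
(C): at (0,0) it gives 1, but H = 0 — eliminated.
(D): at (0,1) it gives 1, but H = 0 — eliminated.
(B) is the remaining candidate, and it agrees with H on all 4 inputs.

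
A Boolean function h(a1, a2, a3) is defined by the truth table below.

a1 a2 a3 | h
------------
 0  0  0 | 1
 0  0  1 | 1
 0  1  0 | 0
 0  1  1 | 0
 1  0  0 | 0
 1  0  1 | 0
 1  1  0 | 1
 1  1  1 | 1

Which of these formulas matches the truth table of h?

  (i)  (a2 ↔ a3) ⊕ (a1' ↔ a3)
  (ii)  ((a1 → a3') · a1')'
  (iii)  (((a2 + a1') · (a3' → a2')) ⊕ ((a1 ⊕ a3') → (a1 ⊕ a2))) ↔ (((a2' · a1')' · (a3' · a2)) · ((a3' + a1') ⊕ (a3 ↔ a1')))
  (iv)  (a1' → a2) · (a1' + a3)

(ii) disagrees with h on (0,0,0) (formula → 0, table → 1); rule it out.
(iii) disagrees with h on (0,0,0) (formula → 0, table → 1); rule it out.
(iv) disagrees with h on (0,0,0) (formula → 0, table → 1); rule it out.
That leaves (i). Evaluating it on every row reproduces the table of h exactly.

i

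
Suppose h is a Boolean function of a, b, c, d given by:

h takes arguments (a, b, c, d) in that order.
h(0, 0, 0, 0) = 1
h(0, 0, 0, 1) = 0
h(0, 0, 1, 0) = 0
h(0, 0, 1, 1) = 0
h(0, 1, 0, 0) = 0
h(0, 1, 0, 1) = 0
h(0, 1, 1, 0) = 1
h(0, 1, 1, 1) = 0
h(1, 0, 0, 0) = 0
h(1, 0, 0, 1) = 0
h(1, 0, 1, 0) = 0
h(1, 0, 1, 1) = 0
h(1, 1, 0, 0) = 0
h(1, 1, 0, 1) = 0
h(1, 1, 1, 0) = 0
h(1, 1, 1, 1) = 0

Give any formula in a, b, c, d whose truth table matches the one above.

The 1-rows are (0,0,0,0), (0,1,1,0). Each contributes one minterm — ¬a·¬b·¬c·¬d; ¬a·b·c·¬d — and their disjunction is a sum-of-products form of h.

h(a, b, c, d) = (((a' · b') · c') · d') + (((a' · b) · c) · d')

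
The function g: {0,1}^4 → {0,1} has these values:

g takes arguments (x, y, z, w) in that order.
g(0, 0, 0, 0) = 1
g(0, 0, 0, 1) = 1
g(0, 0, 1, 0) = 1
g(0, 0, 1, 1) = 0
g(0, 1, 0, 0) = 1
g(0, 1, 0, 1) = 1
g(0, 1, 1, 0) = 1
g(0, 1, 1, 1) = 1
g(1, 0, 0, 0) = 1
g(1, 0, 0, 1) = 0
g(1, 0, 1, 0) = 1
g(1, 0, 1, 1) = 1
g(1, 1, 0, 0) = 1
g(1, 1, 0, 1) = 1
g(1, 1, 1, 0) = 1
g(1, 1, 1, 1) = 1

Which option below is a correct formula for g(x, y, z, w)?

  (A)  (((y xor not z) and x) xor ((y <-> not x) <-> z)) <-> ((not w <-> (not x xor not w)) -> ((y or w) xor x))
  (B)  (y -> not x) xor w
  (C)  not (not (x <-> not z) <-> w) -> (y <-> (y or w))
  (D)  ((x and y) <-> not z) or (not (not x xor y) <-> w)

C

(A) fails at (0,0,1,0): the formula yields 0, g is 1.
(B) fails at (0,0,0,1): the formula yields 0, g is 1.
(D) fails at (0,0,0,1): the formula yields 0, g is 1.
Only (C) survives; checking it on all 16 rows confirms it matches g.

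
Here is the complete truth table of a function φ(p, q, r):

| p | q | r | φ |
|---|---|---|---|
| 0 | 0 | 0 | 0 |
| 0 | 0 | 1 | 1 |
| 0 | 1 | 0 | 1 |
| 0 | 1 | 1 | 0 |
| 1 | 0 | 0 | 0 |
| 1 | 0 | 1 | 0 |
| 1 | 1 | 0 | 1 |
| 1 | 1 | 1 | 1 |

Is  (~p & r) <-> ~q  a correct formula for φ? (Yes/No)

Check the formula against φ row by row:
  p=0, q=0, r=0: formula gives 0, φ = 0 ✓
  p=0, q=0, r=1: formula gives 1, φ = 1 ✓
  p=0, q=1, r=0: formula gives 1, φ = 1 ✓
  p=0, q=1, r=1: formula gives 0, φ = 0 ✓
  p=1, q=0, r=0: formula gives 0, φ = 0 ✓
  … (the remaining 3 rows also agree.)
No disagreement on any input; they are logically equivalent.

Yes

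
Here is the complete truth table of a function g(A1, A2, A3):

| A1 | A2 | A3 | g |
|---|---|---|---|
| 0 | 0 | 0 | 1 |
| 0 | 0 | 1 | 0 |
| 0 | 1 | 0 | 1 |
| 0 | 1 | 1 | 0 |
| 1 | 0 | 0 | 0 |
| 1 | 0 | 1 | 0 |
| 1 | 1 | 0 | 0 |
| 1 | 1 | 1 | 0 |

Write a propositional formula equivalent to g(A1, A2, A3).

The 1-rows are (0,0,0), (0,1,0). Each contributes one minterm — ¬A1·¬A2·¬A3; ¬A1·A2·¬A3 — and their disjunction is a sum-of-products form of g.

g(A1, A2, A3) = ((not A1 and not A2) and not A3) or ((not A1 and A2) and not A3)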